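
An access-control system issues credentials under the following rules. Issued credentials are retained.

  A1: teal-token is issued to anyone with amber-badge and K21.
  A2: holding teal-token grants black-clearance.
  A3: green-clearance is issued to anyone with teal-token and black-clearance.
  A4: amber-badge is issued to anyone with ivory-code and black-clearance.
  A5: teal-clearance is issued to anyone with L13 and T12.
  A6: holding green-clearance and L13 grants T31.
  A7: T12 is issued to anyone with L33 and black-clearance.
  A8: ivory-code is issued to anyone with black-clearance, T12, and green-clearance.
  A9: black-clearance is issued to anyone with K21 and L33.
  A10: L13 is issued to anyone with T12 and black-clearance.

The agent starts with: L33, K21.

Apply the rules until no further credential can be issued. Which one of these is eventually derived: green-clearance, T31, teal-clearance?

teal-clearance

Holding K21 and L33 grants black-clearance (A9).
Holding L33 and black-clearance grants T12 (A7).
Holding T12 and black-clearance grants L13 (A10).
Holding L13 and T12 grants teal-clearance (A5).
green-clearance would need teal-token and black-clearance (A3), but teal-token is never granted. T31 would need green-clearance and L13 (A6), but green-clearance is never granted.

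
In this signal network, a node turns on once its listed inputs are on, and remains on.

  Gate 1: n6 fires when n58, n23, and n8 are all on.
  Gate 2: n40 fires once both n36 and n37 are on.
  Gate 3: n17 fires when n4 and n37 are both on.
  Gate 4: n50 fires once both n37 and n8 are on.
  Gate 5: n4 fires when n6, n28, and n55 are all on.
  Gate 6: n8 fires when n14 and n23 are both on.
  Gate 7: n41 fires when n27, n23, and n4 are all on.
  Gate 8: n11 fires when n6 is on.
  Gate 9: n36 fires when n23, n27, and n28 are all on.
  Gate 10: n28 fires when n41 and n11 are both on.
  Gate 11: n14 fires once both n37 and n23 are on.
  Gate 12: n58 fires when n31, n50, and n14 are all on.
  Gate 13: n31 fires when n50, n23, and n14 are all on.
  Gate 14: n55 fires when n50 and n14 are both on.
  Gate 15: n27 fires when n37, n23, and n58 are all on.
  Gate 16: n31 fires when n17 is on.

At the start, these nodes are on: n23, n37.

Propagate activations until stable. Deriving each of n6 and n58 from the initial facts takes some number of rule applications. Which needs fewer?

n58: Gate 11: n37 and n23 on → n14 on. Gate 6: n14 and n23 on → n8 on. Gate 4: n37 and n8 on → n50 on. n50, n23, and n14 are on, so n31 fires (Gate 13). n31, n50, and n14 are on, so n58 fires (Gate 12). [5 rule applications]
n6: n37 and n23 are on, so n14 fires (Gate 11). Gate 6: n14 and n23 on → n8 on. Gate 4: n37 and n8 on → n50 on. n50, n23, and n14 are on, so n31 fires (Gate 13). Gate 12: n31, n50, and n14 on → n58 on. n58, n23, and n8 are on, so n6 fires (Gate 1). [6 rule applications]
n58 needs fewer.

n58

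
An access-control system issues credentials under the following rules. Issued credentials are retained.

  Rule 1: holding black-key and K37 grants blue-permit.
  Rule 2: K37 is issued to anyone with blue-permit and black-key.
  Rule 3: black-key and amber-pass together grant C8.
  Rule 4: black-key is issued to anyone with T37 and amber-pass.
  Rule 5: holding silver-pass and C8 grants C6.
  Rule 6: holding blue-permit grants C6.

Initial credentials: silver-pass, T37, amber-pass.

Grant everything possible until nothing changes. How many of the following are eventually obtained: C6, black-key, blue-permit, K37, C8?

3

Holding T37 and amber-pass grants black-key (Rule 4).
Holding black-key and amber-pass grants C8 (Rule 3).
Holding silver-pass and C8 grants C6 (Rule 5).
C6: reached.
black-key: reached.
blue-permit would need black-key and K37 (Rule 1), but K37 is never granted.
K37 would need blue-permit and black-key (Rule 2), but blue-permit is never granted.
C8: reached.
Reached: C6, black-key, and C8 — 3 of the 5.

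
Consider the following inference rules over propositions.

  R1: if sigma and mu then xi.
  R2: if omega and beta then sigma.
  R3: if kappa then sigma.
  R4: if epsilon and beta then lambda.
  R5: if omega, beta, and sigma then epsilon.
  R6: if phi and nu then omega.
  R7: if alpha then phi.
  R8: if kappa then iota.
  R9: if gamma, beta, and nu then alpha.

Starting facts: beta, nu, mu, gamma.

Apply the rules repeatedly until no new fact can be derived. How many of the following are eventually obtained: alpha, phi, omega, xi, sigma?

5

From gamma, beta, and nu, R9 gives alpha.
alpha holds, so phi follows (R7).
From phi and nu, R6 gives omega.
From omega and beta, R2 gives sigma.
From sigma and mu, R1 gives xi.
alpha: reached.
phi: reached.
omega: reached.
xi: reached.
sigma: reached.
All 5 are reached.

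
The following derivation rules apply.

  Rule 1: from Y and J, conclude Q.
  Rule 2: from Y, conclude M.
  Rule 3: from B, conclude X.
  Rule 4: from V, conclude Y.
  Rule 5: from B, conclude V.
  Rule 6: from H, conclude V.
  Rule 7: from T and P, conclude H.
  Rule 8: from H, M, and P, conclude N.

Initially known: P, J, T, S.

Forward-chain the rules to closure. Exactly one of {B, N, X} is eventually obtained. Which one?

T and P hold, so H follows (Rule 7).
H holds, so V follows (Rule 6).
From V, Rule 4 gives Y.
Y holds, so M follows (Rule 2).
H, M, and P hold, so N follows (Rule 8).
No rule produces B, and it is not given. X would need B (Rule 3), but B is never established.

N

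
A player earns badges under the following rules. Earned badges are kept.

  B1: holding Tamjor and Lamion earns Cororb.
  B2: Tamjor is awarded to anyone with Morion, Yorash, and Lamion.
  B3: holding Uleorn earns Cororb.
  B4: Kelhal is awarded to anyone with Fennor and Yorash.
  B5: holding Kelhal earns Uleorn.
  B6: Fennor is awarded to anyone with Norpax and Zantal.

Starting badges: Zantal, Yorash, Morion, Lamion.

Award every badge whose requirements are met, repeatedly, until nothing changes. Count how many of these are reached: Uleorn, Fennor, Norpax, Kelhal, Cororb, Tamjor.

2

With Morion, Yorash, and Lamion, Tamjor is earned (B2).
With Tamjor and Lamion, Cororb is earned (B1).
Uleorn would need Kelhal (B5), but Kelhal is never earned.
Fennor would need Norpax and Zantal (B6), but Norpax is never earned.
No rule produces Norpax, and it is not given.
Kelhal would need Fennor and Yorash (B4), but Fennor is never earned.
Cororb: reached.
Tamjor: reached.
Reached: Cororb and Tamjor — 2 of the 6.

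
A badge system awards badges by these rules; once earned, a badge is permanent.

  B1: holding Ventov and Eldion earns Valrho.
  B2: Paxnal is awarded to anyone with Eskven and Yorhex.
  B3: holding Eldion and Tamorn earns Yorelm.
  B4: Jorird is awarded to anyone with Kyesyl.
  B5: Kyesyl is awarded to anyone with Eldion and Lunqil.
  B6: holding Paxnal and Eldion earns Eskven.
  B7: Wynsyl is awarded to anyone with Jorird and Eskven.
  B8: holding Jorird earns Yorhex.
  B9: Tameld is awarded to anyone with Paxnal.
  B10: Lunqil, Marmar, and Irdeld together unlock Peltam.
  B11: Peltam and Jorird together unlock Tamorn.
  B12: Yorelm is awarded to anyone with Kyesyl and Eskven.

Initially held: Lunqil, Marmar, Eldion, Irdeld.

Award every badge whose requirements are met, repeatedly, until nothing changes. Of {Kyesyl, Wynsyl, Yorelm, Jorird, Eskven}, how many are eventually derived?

With Eldion and Lunqil, Kyesyl is earned (B5).
With Lunqil, Marmar, and Irdeld, Peltam is earned (B10).
With Kyesyl, Jorird is earned (B4).
With Peltam and Jorird, Tamorn is earned (B11).
With Eldion and Tamorn, Yorelm is earned (B3).
Kyesyl: reached.
Wynsyl would need Jorird and Eskven (B7), but Eskven is never earned.
Yorelm: reached.
Jorird: reached.
Eskven would need Paxnal and Eldion (B6), but Paxnal is never earned.
Reached: Kyesyl, Yorelm, and Jorird — 3 of the 5.

3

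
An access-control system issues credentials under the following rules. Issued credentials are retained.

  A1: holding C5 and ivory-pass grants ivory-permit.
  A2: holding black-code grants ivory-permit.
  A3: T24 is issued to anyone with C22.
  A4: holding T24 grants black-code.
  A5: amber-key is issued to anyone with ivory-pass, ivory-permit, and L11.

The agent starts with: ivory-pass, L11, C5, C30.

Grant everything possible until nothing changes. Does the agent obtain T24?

No

T24 would need C22 (A3), but C22 is never granted.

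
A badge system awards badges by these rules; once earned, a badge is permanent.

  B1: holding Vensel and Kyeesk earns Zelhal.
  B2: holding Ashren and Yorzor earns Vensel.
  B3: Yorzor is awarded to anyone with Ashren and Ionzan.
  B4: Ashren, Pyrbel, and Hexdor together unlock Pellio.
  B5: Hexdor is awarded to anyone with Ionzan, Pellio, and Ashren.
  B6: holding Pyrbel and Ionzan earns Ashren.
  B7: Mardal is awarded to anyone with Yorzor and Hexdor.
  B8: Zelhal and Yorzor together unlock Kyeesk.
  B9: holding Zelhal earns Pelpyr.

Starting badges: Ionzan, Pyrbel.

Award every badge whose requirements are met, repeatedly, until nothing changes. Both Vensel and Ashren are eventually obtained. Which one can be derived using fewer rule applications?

Ashren

Ashren: With Pyrbel and Ionzan, Ashren is earned (B6). [1 rule application]
Vensel: With Pyrbel and Ionzan, Ashren is earned (B6). With Ashren and Ionzan, Yorzor is earned (B3). With Ashren and Yorzor, Vensel is earned (B2). [3 rule applications]
Ashren needs fewer.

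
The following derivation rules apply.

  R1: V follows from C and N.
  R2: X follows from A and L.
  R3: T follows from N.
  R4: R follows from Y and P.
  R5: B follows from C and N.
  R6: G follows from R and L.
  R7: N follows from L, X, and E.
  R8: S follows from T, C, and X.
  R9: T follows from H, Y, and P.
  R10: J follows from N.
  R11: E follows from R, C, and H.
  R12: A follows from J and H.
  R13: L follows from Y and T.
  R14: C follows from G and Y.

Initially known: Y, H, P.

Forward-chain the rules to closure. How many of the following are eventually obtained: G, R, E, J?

3

Y and P hold, so R follows (R4).
H, Y, and P hold, so T follows (R9).
From Y and T, R13 gives L.
R and L hold, so G follows (R6).
From G and Y, R14 gives C.
R, C, and H hold, so E follows (R11).
G: reached.
R: reached.
E: reached.
J would need N (R10), but N is never established.
Reached: G, R, and E — 3 of the 4.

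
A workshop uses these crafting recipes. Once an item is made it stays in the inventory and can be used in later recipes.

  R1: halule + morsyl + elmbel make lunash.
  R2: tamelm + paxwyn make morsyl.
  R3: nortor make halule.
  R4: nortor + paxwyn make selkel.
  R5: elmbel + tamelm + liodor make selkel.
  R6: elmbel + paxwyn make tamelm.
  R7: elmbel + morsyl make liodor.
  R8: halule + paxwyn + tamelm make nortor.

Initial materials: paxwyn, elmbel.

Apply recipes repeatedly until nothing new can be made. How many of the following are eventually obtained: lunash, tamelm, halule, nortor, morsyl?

2

elmbel + paxwyn → tamelm (R6).
Using R2, tamelm and paxwyn make morsyl.
lunash would need halule, morsyl, and elmbel (R1), but halule is never obtained.
tamelm: reached.
halule would need nortor (R3), but nortor is never obtained.
nortor would need halule, paxwyn, and tamelm (R8), but halule is never obtained.
morsyl: reached.
Reached: tamelm and morsyl — 2 of the 5.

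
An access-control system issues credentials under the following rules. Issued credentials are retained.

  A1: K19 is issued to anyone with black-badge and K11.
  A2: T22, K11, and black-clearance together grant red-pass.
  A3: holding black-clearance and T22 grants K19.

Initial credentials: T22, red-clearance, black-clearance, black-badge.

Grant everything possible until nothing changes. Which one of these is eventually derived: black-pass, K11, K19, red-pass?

Holding black-clearance and T22 grants K19 (A3).
No rule produces black-pass, and it is not given. red-pass would need T22, K11, and black-clearance (A2), but K11 is never granted. No rule produces K11, and it is not given.

K19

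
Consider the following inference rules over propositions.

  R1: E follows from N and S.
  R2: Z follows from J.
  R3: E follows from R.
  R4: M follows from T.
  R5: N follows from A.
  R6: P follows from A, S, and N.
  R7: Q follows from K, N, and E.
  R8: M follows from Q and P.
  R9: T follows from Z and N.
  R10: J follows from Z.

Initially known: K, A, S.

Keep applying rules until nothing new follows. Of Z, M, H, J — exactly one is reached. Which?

From A, R5 gives N.
A, S, and N hold, so P follows (R6).
From N and S, R1 gives E.
From K, N, and E, R7 gives Q.
Q and P hold, so M follows (R8).
J would need Z (R10), but Z is never established. Z would need J (R2), but J is never established. No rule produces H, and it is not given.

M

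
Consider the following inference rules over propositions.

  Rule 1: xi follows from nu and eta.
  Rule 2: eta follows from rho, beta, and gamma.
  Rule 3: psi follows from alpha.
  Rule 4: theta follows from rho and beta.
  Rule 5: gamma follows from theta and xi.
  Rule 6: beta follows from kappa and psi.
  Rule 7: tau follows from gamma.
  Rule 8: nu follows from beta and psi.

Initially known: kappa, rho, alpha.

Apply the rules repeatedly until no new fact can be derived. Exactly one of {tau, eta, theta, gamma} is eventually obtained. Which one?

From alpha, Rule 3 gives psi.
kappa and psi hold, so beta follows (Rule 6).
rho and beta hold, so theta follows (Rule 4).
eta would need rho, beta, and gamma (Rule 2), but gamma is never established. tau would need gamma (Rule 7), but gamma is never established. gamma would need theta and xi (Rule 5), but xi is never established.

theta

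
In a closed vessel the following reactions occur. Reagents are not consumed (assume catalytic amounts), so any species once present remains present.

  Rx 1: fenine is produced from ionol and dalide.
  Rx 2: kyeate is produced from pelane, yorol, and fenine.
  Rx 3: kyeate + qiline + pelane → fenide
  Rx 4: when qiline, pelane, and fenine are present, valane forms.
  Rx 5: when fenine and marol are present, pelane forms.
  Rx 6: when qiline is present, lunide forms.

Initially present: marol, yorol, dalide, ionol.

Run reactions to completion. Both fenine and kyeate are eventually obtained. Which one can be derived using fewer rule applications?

fenine

fenine: ionol and dalide present → fenine forms (Rx 1). [1 rule application]
kyeate: ionol and dalide present → fenine forms (Rx 1). fenine and marol present → pelane forms (Rx 5). pelane, yorol, and fenine present → kyeate forms (Rx 2). [3 rule applications]
fenine needs fewer.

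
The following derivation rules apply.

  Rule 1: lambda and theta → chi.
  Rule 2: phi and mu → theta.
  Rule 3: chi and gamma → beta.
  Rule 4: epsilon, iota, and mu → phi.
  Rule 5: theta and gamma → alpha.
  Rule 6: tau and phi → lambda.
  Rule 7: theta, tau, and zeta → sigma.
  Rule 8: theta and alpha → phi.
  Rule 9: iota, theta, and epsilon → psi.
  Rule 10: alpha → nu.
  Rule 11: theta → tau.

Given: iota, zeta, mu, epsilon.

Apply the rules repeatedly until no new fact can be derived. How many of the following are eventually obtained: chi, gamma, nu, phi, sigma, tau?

4

From epsilon, iota, and mu, Rule 4 gives phi.
From phi and mu, Rule 2 gives theta.
theta holds, so tau follows (Rule 11).
theta, tau, and zeta hold, so sigma follows (Rule 7).
From tau and phi, Rule 6 gives lambda.
From lambda and theta, Rule 1 gives chi.
chi: reached.
No rule produces gamma, and it is not given.
nu would need alpha (Rule 10), but alpha is never established.
phi: reached.
sigma: reached.
tau: reached.
Reached: chi, phi, sigma, and tau — 4 of the 6.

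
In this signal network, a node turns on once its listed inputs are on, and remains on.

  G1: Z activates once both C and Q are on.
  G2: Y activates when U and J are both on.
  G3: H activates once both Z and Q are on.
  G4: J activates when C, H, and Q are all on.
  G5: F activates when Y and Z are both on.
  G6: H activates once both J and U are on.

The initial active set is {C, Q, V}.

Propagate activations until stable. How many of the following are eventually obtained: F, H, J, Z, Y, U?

G1: C and Q on → Z on.
G3: Z and Q on → H on.
G4: C, H, and Q on → J on.
F would need Y and Z (G5), but Y never turns on.
H: reached.
J: reached.
Z: reached.
Y would need U and J (G2), but U never turns on.
No rule produces U, and it is not given.
Reached: H, J, and Z — 3 of the 6.

3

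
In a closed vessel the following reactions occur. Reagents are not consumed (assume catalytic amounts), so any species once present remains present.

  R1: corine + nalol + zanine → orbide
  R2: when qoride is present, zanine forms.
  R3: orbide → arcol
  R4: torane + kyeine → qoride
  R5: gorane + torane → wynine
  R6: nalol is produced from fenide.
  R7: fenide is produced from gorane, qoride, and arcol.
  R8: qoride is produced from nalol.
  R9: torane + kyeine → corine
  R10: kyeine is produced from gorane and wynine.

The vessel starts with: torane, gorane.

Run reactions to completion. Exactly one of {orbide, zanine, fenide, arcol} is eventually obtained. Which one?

gorane and torane present → wynine forms (R5).
gorane and wynine present → kyeine forms (R10).
torane and kyeine present → qoride forms (R4).
qoride present → zanine forms (R2).
arcol would need orbide (R3), but orbide never forms. orbide would need corine, nalol, and zanine (R1), but nalol never forms. fenide would need gorane, qoride, and arcol (R7), but arcol never forms.

zanine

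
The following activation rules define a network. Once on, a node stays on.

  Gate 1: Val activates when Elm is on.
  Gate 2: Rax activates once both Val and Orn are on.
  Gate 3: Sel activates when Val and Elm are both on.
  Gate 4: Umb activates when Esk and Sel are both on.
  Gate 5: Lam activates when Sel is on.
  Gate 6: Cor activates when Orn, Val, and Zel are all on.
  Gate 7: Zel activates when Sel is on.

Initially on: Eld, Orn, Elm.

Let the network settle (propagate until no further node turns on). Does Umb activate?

Umb would need Esk and Sel (Gate 4), but Esk never turns on.

No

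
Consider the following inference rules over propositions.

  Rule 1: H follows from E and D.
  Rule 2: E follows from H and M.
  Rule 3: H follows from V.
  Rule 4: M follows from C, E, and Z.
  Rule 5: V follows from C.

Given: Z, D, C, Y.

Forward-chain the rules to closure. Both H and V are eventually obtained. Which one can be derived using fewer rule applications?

V

V: C holds, so V follows (Rule 5). [1 rule application]
H: C holds, so V follows (Rule 5). From V, Rule 3 gives H. [2 rule applications]
V needs fewer.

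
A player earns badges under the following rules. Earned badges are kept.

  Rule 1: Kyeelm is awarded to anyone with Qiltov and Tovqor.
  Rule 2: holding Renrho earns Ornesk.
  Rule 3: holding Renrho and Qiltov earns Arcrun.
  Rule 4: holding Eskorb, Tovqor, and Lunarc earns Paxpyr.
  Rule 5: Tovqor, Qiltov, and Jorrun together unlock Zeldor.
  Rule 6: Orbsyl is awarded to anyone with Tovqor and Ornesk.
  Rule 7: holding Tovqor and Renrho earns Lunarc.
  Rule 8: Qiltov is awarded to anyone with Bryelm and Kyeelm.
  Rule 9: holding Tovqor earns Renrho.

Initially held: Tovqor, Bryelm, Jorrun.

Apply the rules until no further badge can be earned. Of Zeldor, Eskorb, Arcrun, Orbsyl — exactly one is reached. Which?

With Tovqor, Renrho is earned (Rule 9).
With Renrho, Ornesk is earned (Rule 2).
With Tovqor and Ornesk, Orbsyl is earned (Rule 6).
Arcrun would need Renrho and Qiltov (Rule 3), but Qiltov is never earned. Zeldor would need Tovqor, Qiltov, and Jorrun (Rule 5), but Qiltov is never earned. No rule produces Eskorb, and it is not given.

Orbsyl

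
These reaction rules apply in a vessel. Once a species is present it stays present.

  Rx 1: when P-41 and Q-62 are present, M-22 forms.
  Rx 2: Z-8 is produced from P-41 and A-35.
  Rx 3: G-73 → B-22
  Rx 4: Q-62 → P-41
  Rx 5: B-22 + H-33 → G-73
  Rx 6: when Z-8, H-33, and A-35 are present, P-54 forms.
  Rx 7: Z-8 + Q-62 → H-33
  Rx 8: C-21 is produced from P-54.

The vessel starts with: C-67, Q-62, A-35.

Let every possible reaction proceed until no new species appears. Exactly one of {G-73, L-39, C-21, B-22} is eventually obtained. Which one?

C-21

Q-62 present → P-41 forms (Rx 4).
P-41 and A-35 present → Z-8 forms (Rx 2).
Z-8 and Q-62 present → H-33 forms (Rx 7).
Z-8, H-33, and A-35 present → P-54 forms (Rx 6).
P-54 present → C-21 forms (Rx 8).
G-73 would need B-22 and H-33 (Rx 5), but B-22 never forms. B-22 would need G-73 (Rx 3), but G-73 never forms. No rule produces L-39, and it is not given.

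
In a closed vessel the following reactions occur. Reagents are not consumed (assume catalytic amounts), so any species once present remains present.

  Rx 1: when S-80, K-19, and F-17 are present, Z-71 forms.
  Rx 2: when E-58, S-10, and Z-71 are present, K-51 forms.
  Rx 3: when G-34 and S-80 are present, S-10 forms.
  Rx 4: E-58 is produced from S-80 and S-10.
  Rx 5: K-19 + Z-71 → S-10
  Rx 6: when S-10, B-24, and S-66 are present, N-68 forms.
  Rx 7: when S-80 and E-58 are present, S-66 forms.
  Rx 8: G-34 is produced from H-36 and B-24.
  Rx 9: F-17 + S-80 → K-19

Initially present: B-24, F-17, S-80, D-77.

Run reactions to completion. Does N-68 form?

Yes

F-17 and S-80 present → K-19 forms (Rx 9).
S-80, K-19, and F-17 present → Z-71 forms (Rx 1).
K-19 and Z-71 present → S-10 forms (Rx 5).
S-80 and S-10 present → E-58 forms (Rx 4).
S-80 and E-58 present → S-66 forms (Rx 7).
S-10, B-24, and S-66 present → N-68 forms (Rx 6).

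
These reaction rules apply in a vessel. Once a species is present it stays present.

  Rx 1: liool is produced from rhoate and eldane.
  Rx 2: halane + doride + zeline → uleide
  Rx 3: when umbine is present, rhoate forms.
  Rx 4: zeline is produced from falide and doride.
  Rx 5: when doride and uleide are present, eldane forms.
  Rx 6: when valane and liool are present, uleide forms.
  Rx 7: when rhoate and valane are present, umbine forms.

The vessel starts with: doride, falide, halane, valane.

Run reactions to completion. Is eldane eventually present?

falide and doride present → zeline forms (Rx 4).
halane, doride, and zeline present → uleide forms (Rx 2).
doride and uleide present → eldane forms (Rx 5).

Yes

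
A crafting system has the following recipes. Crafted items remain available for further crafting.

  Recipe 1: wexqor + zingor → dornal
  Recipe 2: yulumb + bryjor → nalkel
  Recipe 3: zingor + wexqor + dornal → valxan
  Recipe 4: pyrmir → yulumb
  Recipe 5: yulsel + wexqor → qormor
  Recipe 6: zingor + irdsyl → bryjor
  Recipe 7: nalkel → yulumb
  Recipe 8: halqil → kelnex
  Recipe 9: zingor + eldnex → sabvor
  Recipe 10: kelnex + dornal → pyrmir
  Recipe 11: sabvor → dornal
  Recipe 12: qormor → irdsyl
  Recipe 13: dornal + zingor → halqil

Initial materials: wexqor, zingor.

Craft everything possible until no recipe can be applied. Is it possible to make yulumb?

wexqor + zingor → dornal (Recipe 1).
dornal + zingor → halqil (Recipe 13).
halqil → kelnex (Recipe 8).
Using Recipe 10, kelnex and dornal make pyrmir.
Using Recipe 4, pyrmir makes yulumb.

Yes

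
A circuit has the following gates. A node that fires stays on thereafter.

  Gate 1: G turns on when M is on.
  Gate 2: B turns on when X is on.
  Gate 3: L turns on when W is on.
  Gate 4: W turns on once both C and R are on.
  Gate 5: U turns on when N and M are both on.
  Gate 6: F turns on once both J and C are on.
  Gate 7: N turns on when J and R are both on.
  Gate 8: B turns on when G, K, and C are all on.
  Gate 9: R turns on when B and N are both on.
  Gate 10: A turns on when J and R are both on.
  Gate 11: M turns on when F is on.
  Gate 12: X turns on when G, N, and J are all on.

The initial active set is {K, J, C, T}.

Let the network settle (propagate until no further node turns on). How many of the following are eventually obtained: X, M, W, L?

J and C are on, so F turns on (Gate 6).
Gate 11: F on → M on.
X would need G, N, and J (Gate 12), but N never turns on.
M: reached.
W would need C and R (Gate 4), but R never turns on.
L would need W (Gate 3), but W never turns on.
Reached: M — 1 of the 4.

1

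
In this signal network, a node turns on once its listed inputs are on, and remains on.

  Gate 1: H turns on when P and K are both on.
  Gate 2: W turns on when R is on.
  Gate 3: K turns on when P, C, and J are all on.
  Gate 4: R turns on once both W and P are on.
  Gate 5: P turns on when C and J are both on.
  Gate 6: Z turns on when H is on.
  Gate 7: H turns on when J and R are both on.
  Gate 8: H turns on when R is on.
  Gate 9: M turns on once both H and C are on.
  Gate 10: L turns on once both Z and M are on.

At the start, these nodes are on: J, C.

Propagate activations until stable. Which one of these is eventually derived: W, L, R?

L

C and J are on, so P turns on (Gate 5).
P, C, and J are on, so K turns on (Gate 3).
Gate 1: P and K on → H on.
H and C are on, so M turns on (Gate 9).
Gate 6: H on → Z on.
Z and M are on, so L turns on (Gate 10).
W would need R (Gate 2), but R never turns on. R would need W and P (Gate 4), but W never turns on.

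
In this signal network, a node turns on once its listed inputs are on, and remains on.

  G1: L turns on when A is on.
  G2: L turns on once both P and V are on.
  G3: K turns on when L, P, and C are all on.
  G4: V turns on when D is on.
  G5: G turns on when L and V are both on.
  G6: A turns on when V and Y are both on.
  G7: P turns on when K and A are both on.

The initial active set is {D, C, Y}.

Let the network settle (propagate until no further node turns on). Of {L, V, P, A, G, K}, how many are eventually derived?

D is on, so V turns on (G4).
V and Y are on, so A turns on (G6).
G1: A on → L on.
G5: L and V on → G on.
L: reached.
V: reached.
P would need K and A (G7), but K never turns on.
A: reached.
G: reached.
K would need L, P, and C (G3), but P never turns on.
Reached: L, V, A, and G — 4 of the 6.

4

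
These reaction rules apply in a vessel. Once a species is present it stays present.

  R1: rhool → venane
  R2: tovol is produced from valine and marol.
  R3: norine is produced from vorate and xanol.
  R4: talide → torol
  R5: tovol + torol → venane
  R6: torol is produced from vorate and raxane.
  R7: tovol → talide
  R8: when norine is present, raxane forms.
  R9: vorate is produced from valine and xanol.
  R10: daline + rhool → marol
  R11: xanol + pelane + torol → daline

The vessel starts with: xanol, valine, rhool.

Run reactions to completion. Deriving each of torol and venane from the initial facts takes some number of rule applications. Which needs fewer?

venane: rhool present → venane forms (R1). [1 rule application]
torol: valine and xanol present → vorate forms (R9). vorate and xanol present → norine forms (R3). norine present → raxane forms (R8). vorate and raxane present → torol forms (R6). [4 rule applications]
venane needs fewer.

venane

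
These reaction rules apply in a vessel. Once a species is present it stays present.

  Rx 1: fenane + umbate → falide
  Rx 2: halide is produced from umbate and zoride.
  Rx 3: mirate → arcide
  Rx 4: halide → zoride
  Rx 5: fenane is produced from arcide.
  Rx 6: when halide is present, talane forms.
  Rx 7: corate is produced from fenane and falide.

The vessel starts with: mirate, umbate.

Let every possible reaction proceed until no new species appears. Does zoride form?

zoride would need halide (Rx 4), but halide never forms.

No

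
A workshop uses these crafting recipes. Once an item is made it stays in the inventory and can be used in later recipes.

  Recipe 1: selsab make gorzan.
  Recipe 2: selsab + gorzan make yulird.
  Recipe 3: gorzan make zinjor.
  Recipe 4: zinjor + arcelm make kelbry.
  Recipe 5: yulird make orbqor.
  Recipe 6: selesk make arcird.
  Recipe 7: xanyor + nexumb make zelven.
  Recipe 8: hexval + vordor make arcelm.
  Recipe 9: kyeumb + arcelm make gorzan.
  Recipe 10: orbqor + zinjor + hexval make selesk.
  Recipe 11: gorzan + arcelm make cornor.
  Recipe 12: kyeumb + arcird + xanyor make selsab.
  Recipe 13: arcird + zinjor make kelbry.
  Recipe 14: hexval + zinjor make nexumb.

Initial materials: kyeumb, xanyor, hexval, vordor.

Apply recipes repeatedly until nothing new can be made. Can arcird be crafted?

arcird would need selesk (Recipe 6), but selesk is never obtained.

No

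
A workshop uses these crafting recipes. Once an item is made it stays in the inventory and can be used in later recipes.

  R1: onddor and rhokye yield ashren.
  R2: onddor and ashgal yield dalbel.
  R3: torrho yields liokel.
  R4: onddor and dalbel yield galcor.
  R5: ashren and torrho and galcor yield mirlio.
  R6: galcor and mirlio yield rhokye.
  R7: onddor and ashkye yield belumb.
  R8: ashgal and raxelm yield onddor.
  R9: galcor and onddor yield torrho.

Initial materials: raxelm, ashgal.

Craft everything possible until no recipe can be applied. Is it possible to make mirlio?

No

mirlio would need ashren, torrho, and galcor (R5), but ashren is never obtained.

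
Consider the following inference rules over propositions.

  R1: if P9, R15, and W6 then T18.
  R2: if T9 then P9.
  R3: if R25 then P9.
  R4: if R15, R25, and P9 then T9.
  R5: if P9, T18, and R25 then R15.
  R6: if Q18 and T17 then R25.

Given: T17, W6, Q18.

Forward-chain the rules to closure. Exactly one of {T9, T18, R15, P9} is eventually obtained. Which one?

Q18 and T17 hold, so R25 follows (R6).
R25 holds, so P9 follows (R3).
T18 would need P9, R15, and W6 (R1), but R15 is never established. T9 would need R15, R25, and P9 (R4), but R15 is never established. R15 would need P9, T18, and R25 (R5), but T18 is never established.

P9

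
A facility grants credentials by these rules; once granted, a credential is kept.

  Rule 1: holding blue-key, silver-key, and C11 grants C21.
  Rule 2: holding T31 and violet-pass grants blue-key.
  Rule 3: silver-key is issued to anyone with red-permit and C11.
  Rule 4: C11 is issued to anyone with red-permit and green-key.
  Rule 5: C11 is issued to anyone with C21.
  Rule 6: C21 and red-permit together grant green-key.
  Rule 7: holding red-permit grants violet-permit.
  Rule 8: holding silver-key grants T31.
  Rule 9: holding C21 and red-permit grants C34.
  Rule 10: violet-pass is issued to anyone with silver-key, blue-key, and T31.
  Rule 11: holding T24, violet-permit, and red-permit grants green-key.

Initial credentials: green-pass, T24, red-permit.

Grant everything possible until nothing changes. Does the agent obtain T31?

Yes

Holding red-permit grants violet-permit (Rule 7).
Holding T24, violet-permit, and red-permit grants green-key (Rule 11).
Holding red-permit and green-key grants C11 (Rule 4).
Holding red-permit and C11 grants silver-key (Rule 3).
Holding silver-key grants T31 (Rule 8).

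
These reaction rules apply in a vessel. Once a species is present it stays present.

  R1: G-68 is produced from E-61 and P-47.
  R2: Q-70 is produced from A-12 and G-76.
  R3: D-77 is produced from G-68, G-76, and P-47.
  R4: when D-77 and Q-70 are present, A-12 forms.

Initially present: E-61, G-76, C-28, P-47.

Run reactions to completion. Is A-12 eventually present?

No

A-12 would need D-77 and Q-70 (R4), but Q-70 never forms.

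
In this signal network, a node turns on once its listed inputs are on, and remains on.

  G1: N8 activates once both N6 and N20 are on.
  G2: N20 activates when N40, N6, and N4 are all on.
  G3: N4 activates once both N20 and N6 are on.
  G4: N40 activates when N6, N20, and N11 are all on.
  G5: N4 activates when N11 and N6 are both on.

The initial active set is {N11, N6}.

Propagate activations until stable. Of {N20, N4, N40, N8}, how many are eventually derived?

1

G5: N11 and N6 on → N4 on.
N20 would need N40, N6, and N4 (G2), but N40 never turns on.
N4: reached.
N40 would need N6, N20, and N11 (G4), but N20 never turns on.
N8 would need N6 and N20 (G1), but N20 never turns on.
Reached: N4 — 1 of the 4.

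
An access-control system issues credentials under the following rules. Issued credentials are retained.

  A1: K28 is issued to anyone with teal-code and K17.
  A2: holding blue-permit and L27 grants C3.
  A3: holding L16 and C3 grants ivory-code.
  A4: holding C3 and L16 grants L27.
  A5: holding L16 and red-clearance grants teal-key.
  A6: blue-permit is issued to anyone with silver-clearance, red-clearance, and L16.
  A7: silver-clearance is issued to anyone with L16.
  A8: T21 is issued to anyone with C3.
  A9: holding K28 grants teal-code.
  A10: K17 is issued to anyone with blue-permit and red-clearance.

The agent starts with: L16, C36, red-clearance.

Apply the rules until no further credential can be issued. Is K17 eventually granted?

Yes

Holding L16 grants silver-clearance (A7).
Holding silver-clearance, red-clearance, and L16 grants blue-permit (A6).
Holding blue-permit and red-clearance grants K17 (A10).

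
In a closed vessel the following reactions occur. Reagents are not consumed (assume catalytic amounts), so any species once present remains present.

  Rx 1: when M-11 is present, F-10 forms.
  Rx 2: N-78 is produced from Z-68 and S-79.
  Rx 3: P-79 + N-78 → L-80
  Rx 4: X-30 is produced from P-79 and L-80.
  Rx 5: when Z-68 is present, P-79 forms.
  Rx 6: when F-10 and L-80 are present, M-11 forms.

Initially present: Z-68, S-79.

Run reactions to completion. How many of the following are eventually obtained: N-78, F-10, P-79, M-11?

2

Z-68 present → P-79 forms (Rx 5).
Z-68 and S-79 present → N-78 forms (Rx 2).
N-78: reached.
F-10 would need M-11 (Rx 1), but M-11 never forms.
P-79: reached.
M-11 would need F-10 and L-80 (Rx 6), but F-10 never forms.
Reached: N-78 and P-79 — 2 of the 4.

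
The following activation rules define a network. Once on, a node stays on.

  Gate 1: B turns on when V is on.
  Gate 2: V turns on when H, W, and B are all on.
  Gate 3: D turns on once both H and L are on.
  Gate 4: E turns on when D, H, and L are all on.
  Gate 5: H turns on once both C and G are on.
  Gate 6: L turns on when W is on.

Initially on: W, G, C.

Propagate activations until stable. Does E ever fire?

Gate 5: C and G on → H on.
Gate 6: W on → L on.
Gate 3: H and L on → D on.
Gate 4: D, H, and L on → E on.

Yes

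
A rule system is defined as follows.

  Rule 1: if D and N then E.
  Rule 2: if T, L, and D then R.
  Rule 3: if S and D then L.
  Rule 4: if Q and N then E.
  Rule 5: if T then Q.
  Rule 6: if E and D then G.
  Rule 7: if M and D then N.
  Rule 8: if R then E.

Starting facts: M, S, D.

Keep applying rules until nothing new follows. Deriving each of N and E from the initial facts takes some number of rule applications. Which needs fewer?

N

N: From M and D, Rule 7 gives N. [1 rule application]
E: From M and D, Rule 7 gives N. From D and N, Rule 1 gives E. [2 rule applications]
N needs fewer.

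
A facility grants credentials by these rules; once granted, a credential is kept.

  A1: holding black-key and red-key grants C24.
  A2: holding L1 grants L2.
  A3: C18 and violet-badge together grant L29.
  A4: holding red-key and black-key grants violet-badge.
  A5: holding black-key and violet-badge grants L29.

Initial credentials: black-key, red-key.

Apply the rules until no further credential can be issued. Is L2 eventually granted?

L2 would need L1 (A2), but L1 is never granted.

No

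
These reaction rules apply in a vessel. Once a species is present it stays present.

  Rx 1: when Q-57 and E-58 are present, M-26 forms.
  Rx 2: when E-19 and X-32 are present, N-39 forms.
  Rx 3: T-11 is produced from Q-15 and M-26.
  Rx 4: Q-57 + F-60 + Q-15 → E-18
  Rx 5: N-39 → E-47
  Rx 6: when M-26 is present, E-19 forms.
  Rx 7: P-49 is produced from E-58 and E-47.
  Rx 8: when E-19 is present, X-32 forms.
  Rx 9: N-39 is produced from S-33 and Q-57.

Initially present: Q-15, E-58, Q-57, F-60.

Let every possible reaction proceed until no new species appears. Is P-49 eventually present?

Q-57 and E-58 present → M-26 forms (Rx 1).
M-26 present → E-19 forms (Rx 6).
E-19 present → X-32 forms (Rx 8).
E-19 and X-32 present → N-39 forms (Rx 2).
N-39 present → E-47 forms (Rx 5).
E-58 and E-47 present → P-49 forms (Rx 7).

Yes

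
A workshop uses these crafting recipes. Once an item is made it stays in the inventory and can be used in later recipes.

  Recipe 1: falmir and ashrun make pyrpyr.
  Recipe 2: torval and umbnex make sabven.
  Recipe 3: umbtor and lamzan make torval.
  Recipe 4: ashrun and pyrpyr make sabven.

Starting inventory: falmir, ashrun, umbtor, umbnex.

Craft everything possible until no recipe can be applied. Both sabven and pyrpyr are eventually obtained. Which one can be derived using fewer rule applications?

pyrpyr: falmir and ashrun → pyrpyr (Recipe 1). [1 rule application]
sabven: falmir and ashrun → pyrpyr (Recipe 1). Using Recipe 4, ashrun and pyrpyr make sabven. [2 rule applications]
pyrpyr needs fewer.

pyrpyr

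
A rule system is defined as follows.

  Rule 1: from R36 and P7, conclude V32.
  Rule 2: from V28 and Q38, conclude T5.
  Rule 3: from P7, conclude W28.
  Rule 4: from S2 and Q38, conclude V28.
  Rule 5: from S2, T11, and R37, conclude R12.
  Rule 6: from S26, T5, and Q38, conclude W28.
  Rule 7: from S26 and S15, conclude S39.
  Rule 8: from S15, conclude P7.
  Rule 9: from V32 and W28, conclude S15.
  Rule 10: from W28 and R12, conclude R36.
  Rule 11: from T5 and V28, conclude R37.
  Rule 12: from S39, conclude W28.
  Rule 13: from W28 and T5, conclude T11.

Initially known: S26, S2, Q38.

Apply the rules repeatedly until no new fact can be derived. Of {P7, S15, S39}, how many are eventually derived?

0

P7 would need S15 (Rule 8), but S15 is never established.
S15 would need V32 and W28 (Rule 9), but V32 is never established.
S39 would need S26 and S15 (Rule 7), but S15 is never established.
None of the 3 are reached.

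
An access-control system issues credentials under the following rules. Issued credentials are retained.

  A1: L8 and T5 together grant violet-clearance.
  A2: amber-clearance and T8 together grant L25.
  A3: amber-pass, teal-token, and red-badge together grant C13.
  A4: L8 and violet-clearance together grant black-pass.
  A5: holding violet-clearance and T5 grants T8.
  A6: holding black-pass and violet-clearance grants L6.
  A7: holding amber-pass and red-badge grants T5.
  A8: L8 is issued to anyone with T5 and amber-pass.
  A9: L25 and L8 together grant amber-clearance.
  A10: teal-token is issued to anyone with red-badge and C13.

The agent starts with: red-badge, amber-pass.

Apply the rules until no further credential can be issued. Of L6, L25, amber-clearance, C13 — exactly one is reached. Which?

L6

Holding amber-pass and red-badge grants T5 (A7).
Holding T5 and amber-pass grants L8 (A8).
Holding L8 and T5 grants violet-clearance (A1).
Holding L8 and violet-clearance grants black-pass (A4).
Holding black-pass and violet-clearance grants L6 (A6).
L25 would need amber-clearance and T8 (A2), but amber-clearance is never granted. amber-clearance would need L25 and L8 (A9), but L25 is never granted. C13 would need amber-pass, teal-token, and red-badge (A3), but teal-token is never granted.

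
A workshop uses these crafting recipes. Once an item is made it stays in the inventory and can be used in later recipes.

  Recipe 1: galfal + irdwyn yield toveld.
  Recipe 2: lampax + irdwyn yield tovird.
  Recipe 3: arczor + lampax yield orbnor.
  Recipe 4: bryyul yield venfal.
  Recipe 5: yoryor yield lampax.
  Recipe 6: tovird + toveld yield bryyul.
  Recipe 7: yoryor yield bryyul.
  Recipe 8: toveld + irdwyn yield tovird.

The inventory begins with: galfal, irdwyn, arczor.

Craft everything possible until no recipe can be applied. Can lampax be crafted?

No

lampax would need yoryor (Recipe 5), but yoryor is never obtained.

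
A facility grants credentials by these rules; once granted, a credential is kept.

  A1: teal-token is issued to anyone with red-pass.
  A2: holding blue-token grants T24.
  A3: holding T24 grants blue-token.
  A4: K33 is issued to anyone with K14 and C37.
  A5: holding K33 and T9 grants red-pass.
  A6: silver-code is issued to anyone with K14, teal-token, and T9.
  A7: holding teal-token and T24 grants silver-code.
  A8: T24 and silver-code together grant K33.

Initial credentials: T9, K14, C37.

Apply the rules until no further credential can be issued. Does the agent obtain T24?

No

T24 would need blue-token (A2), but blue-token is never granted.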